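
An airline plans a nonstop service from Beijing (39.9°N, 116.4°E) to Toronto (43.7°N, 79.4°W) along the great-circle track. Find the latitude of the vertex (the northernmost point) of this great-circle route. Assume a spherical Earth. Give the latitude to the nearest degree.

The great circle lies in the plane with unit normal n̂ = (p₁ × p₂)/|p₁ × p₂|.
Here n̂_z ≈ +0.152; the vertex latitude is φ_max = arccos|n̂_z| ≈ 81.3°.
Check via Clairaut: cos φ_max = |cos φ₁| · sin C = cos(39.9°)·sin(11.4°) ≈ 0.152, again giving ≈ 81.3°.

≈ 81°N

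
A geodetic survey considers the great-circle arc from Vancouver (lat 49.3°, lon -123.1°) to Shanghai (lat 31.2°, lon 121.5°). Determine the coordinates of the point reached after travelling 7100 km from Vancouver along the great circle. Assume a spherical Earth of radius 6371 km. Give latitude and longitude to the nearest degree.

Convert each endpoint to a unit vector on the sphere (x = cos φ cos λ, y = cos φ sin λ, z = sin φ).
The central angle between the endpoints is δ = arccos(p₁·p₂) ≈ 1.417 rad (81.2°). The total great-circle distance is δ·R ≈ 1.417 × 6371 ≈ 9026 km, so the target fraction is f = 7100/9026 ≈ 0.787.
Interpolate at f ≈ 0.787 with slerp weights a = sin((1−f)δ)/sin δ ≈ 0.301, b = sin(fδ)/sin δ ≈ 0.908.
p = a·p₁ + b·p₂ ≈ (-0.513, 0.498, 0.699); φ = arcsin(p_z) ≈ 44.35°, λ = atan2(p_y, p_x) ≈ 135.87°.

≈ lat 44°, lon 136°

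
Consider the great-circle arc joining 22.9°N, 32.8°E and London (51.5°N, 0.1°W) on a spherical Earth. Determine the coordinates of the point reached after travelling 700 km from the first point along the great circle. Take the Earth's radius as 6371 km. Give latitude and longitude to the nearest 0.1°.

The haversine formula gives a central angle δ ≈ 0.666 rad (38.2°) between the endpoints. The total great-circle distance is δ·R ≈ 0.666 × 6371 ≈ 4246 km, so the target fraction is f = 700/4246 ≈ 0.165.
Interpolate at f ≈ 0.165 with slerp weights a = sin((1−f)δ)/sin δ ≈ 0.855, b = sin(fδ)/sin δ ≈ 0.177.
p = a·p₁ + b·p₂ ≈ (0.772, 0.426, 0.471); φ = arcsin(p_z) ≈ 28.12°, λ = atan2(p_y, p_x) ≈ 28.90°.

≈ 28.1°N, 28.9°E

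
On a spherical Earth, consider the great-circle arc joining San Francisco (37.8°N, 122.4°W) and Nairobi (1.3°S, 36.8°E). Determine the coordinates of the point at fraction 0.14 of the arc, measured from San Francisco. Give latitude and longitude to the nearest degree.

Write both endpoints as unit vectors p₁, p₂ with components (cos φ cos λ, cos φ sin λ, sin φ).
The central angle between the endpoints is δ = arccos(p₁·p₂) ≈ 2.422 rad (138.8°).
Interpolate at f = 0.14 with slerp weights a = sin((1−f)δ)/sin δ ≈ 1.323, b = sin(fδ)/sin δ ≈ 0.505.
p = a·p₁ + b·p₂ ≈ (-0.156, -0.580, 0.799); φ = arcsin(p_z) ≈ 53.08°, λ = atan2(p_y, p_x) ≈ -105.04°.

≈ 53°N, 105°W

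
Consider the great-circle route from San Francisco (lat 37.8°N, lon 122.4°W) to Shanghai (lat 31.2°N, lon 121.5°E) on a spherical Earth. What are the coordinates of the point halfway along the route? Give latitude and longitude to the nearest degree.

Write both endpoints as unit vectors p₁, p₂ with components (cos φ cos λ, cos φ sin λ, sin φ).
The central angle between the endpoints is δ = arccos(p₁·p₂) ≈ 1.551 rad (88.8°).
Interpolate at f = 1/2 with slerp weights a = sin((1−f)δ)/sin δ ≈ 0.700, b = sin(fδ)/sin δ ≈ 0.700.
p = a·p₁ + b·p₂ ≈ (-0.609, 0.044, 0.792); φ = arcsin(p_z) ≈ 52.35°, λ = atan2(p_y, p_x) ≈ 175.91°.

≈ lat 52°N, lon 176°E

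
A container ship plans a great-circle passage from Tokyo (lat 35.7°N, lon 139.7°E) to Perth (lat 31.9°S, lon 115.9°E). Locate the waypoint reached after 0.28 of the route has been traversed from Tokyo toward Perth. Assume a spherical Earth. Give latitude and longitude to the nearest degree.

Convert each endpoint to a unit vector on the sphere (x = cos φ cos λ, y = cos φ sin λ, z = sin φ).
The central angle between the endpoints is δ = arccos(p₁·p₂) ≈ 1.242 rad (71.2°).
Interpolate at f = 0.28 with slerp weights a = sin((1−f)δ)/sin δ ≈ 0.824, b = sin(fδ)/sin δ ≈ 0.360.
p = a·p₁ + b·p₂ ≈ (-0.644, 0.708, 0.290); φ = arcsin(p_z) ≈ 16.89°, λ = atan2(p_y, p_x) ≈ 132.29°.

≈ lat 17°N, lon 132°E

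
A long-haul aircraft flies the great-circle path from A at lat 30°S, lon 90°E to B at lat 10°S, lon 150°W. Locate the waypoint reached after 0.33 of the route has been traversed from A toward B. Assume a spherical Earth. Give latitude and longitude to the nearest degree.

Convert each endpoint to a unit vector on the sphere (x = cos φ cos λ, y = cos φ sin λ, z = sin φ).
The central angle between the endpoints is δ = arccos(p₁·p₂) ≈ 1.917 rad (109.9°).
Interpolate at f = 0.33 with slerp weights a = sin((1−f)δ)/sin δ ≈ 1.020, b = sin(fδ)/sin δ ≈ 0.629.
p = a·p₁ + b·p₂ ≈ (-0.536, 0.574, -0.619); φ = arcsin(p_z) ≈ -38.25°, λ = atan2(p_y, p_x) ≈ 133.06°.

≈ lat 38°S, lon 133°E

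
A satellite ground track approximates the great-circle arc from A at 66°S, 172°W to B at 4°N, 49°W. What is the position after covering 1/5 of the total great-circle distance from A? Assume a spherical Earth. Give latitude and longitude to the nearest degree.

≈ 67°S, 116°W

Convert each endpoint to a unit vector on the sphere (x = cos φ cos λ, y = cos φ sin λ, z = sin φ).
The central angle between the endpoints is δ = arccos(p₁·p₂) ≈ 1.860 rad (106.5°).
Interpolate at f = 1/5 with slerp weights a = sin((1−f)δ)/sin δ ≈ 1.040, b = sin(fδ)/sin δ ≈ 0.379.
p = a·p₁ + b·p₂ ≈ (-0.171, -0.344, -0.923); φ = arcsin(p_z) ≈ -67.41°, λ = atan2(p_y, p_x) ≈ -116.37°.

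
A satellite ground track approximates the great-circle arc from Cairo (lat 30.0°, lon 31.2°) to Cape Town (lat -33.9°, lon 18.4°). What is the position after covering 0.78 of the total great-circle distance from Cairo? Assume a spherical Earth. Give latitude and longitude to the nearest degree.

≈ lat -20°, lon 22°

Convert each endpoint to a unit vector on the sphere (x = cos φ cos λ, y = cos φ sin λ, z = sin φ).
The central angle between the endpoints is δ = arccos(p₁·p₂) ≈ 1.135 rad (65.0°).
Interpolate at f = 0.78 with slerp weights a = sin((1−f)δ)/sin δ ≈ 0.273, b = sin(fδ)/sin δ ≈ 0.854.
p = a·p₁ + b·p₂ ≈ (0.874, 0.346, -0.340); φ = arcsin(p_z) ≈ -19.88°, λ = atan2(p_y, p_x) ≈ 21.59°.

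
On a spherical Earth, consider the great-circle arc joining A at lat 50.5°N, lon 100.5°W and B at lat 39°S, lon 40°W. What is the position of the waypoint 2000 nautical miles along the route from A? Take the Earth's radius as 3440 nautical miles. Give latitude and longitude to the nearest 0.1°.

≈ lat 23.2°N, lon 75.9°W

Write both endpoints as unit vectors p₁, p₂ with components (cos φ cos λ, cos φ sin λ, sin φ).
The central angle between the endpoints is δ = arccos(p₁·p₂) ≈ 1.815 rad (104.0°). The total great-circle distance is δ·R ≈ 1.815 × 3440 ≈ 6245 nmi, so the target fraction is f = 2000/6245 ≈ 0.320.
Interpolate at f ≈ 0.320 with slerp weights a = sin((1−f)δ)/sin δ ≈ 0.973, b = sin(fδ)/sin δ ≈ 0.566.
p = a·p₁ + b·p₂ ≈ (0.224, -0.891, 0.394); φ = arcsin(p_z) ≈ 23.23°, λ = atan2(p_y, p_x) ≈ -75.88°.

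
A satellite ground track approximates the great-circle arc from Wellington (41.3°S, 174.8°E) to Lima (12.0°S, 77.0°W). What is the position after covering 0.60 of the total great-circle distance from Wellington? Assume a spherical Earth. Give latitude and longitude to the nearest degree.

Convert each endpoint to a unit vector on the sphere (x = cos φ cos λ, y = cos φ sin λ, z = sin φ).
The central angle between the endpoints is δ = arccos(p₁·p₂) ≈ 1.663 rad (95.3°).
Interpolate at f = 0.60 with slerp weights a = sin((1−f)δ)/sin δ ≈ 0.620, b = sin(fδ)/sin δ ≈ 0.844.
p = a·p₁ + b·p₂ ≈ (-0.278, -0.762, -0.585); φ = arcsin(p_z) ≈ -35.78°, λ = atan2(p_y, p_x) ≈ -110.05°.

≈ 36°S, 110°W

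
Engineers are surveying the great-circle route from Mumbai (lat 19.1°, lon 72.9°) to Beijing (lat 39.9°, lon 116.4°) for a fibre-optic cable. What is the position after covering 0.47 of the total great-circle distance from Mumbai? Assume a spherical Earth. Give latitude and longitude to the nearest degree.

≈ lat 31°, lon 91°

Convert each endpoint to a unit vector on the sphere (x = cos φ cos λ, y = cos φ sin λ, z = sin φ).
The central angle between the endpoints is δ = arccos(p₁·p₂) ≈ 0.744 rad (42.6°).
Interpolate at f = 0.47 with slerp weights a = sin((1−f)δ)/sin δ ≈ 0.567, b = sin(fδ)/sin δ ≈ 0.506.
p = a·p₁ + b·p₂ ≈ (-0.015, 0.860, 0.510); φ = arcsin(p_z) ≈ 30.67°, λ = atan2(p_y, p_x) ≈ 91.00°.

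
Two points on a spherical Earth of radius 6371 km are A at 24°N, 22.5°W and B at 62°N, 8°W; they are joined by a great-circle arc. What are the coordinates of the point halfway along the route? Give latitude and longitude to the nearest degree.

The haversine formula gives a central angle δ ≈ 0.685 rad (39.3°) between the endpoints.
Interpolate at f = 1/2 with slerp weights a = sin((1−f)δ)/sin δ ≈ 0.531, b = sin(fδ)/sin δ ≈ 0.531.
p = a·p₁ + b·p₂ ≈ (0.695, -0.220, 0.685); φ = arcsin(p_z) ≈ 43.21°, λ = atan2(p_y, p_x) ≈ -17.59°.

≈ 43°N, 18°W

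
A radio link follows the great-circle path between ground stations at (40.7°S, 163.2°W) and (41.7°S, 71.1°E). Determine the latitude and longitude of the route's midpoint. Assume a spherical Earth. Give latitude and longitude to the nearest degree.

The haversine formula gives a central angle δ ≈ 1.467 rad (84.1°) between the endpoints.
Interpolate at f = 1/2 with slerp weights a = sin((1−f)δ)/sin δ ≈ 0.673, b = sin(fδ)/sin δ ≈ 0.673.
p = a·p₁ + b·p₂ ≈ (-0.326, 0.328, -0.887); φ = arcsin(p_z) ≈ -62.47°, λ = atan2(p_y, p_x) ≈ 134.80°.

≈ (62°S, 135°E)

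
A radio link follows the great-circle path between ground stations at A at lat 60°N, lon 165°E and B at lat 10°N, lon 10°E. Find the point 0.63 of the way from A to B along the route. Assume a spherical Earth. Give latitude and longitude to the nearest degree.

≈ lat 48°N, lon 22°E

The haversine formula gives a central angle δ ≈ 1.871 rad (107.2°) between the endpoints.
Interpolate at f = 0.63 with slerp weights a = sin((1−f)δ)/sin δ ≈ 0.668, b = sin(fδ)/sin δ ≈ 0.967.
p = a·p₁ + b·p₂ ≈ (0.616, 0.252, 0.747); φ = arcsin(p_z) ≈ 48.31°, λ = atan2(p_y, p_x) ≈ 22.26°.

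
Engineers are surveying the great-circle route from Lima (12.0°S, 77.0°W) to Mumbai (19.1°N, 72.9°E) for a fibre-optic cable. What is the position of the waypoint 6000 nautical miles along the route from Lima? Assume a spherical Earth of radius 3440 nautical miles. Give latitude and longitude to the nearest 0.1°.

Write both endpoints as unit vectors p₁, p₂ with components (cos φ cos λ, cos φ sin λ, sin φ).
The central angle between the endpoints is δ = arccos(p₁·p₂) ≈ 2.621 rad (150.2°). The total great-circle distance is δ·R ≈ 2.621 × 3440 ≈ 9017 nmi, so the target fraction is f = 6000/9017 ≈ 0.665.
Interpolate at f ≈ 0.665 with slerp weights a = sin((1−f)δ)/sin δ ≈ 1.547, b = sin(fδ)/sin δ ≈ 1.981.
p = a·p₁ + b·p₂ ≈ (0.891, 0.315, 0.327); φ = arcsin(p_z) ≈ 19.07°, λ = atan2(p_y, p_x) ≈ 19.50°.

≈ (19.1°N, 19.5°E)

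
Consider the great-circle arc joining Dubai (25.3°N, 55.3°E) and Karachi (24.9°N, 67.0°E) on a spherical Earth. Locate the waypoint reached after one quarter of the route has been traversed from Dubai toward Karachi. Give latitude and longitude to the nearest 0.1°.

Convert each endpoint to a unit vector on the sphere (x = cos φ cos λ, y = cos φ sin λ, z = sin φ).
The central angle between the endpoints is δ = arccos(p₁·p₂) ≈ 0.185 rad (10.6°).
Interpolate at f = 1/4 with slerp weights a = sin((1−f)δ)/sin δ ≈ 0.752, b = sin(fδ)/sin δ ≈ 0.251.
p = a·p₁ + b·p₂ ≈ (0.476, 0.769, 0.427); φ = arcsin(p_z) ≈ 25.29°, λ = atan2(p_y, p_x) ≈ 58.23°.

≈ (25.3°N, 58.2°E)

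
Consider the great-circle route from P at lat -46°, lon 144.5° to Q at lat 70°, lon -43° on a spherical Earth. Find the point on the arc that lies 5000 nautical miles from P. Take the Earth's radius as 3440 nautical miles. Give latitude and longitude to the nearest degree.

≈ lat 37°, lon 152°

Convert each endpoint to a unit vector on the sphere (x = cos φ cos λ, y = cos φ sin λ, z = sin φ).
The central angle between the endpoints is δ = arccos(p₁·p₂) ≈ 2.718 rad (155.7°). The total great-circle distance is δ·R ≈ 2.718 × 3440 ≈ 9349 nmi, so the target fraction is f = 5000/9349 ≈ 0.535.
Interpolate at f ≈ 0.535 with slerp weights a = sin((1−f)δ)/sin δ ≈ 2.318, b = sin(fδ)/sin δ ≈ 2.415.
p = a·p₁ + b·p₂ ≈ (-0.707, 0.372, 0.602); φ = arcsin(p_z) ≈ 36.99°, λ = atan2(p_y, p_x) ≈ 152.26°.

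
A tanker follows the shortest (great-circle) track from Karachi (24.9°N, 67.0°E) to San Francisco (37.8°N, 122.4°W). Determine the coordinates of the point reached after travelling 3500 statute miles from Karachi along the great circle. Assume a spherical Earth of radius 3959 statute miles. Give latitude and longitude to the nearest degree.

≈ 74°N, 91°E

From cos δ = sin φ₁ sin φ₂ + cos φ₁ cos φ₂ cos Δλ, the central angle is δ ≈ 2.036 rad (116.7°). The total great-circle distance is δ·R ≈ 2.036 × 3959 ≈ 8062 mi, so the target fraction is f = 3500/8062 ≈ 0.434.
Interpolate at f ≈ 0.434 with slerp weights a = sin((1−f)δ)/sin δ ≈ 1.023, b = sin(fδ)/sin δ ≈ 0.865.
p = a·p₁ + b·p₂ ≈ (-0.004, 0.276, 0.961); φ = arcsin(p_z) ≈ 73.95°, λ = atan2(p_y, p_x) ≈ 90.83°.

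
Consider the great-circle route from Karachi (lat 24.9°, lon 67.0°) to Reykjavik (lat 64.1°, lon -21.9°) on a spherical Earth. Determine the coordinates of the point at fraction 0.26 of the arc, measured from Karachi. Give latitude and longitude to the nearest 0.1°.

The haversine formula gives a central angle δ ≈ 1.174 rad (67.3°) between the endpoints.
Interpolate at f = 0.26 with slerp weights a = sin((1−f)δ)/sin δ ≈ 0.828, b = sin(fδ)/sin δ ≈ 0.326.
p = a·p₁ + b·p₂ ≈ (0.425, 0.638, 0.642); φ = arcsin(p_z) ≈ 39.92°, λ = atan2(p_y, p_x) ≈ 56.31°.

≈ lat 39.9°, lon 56.3°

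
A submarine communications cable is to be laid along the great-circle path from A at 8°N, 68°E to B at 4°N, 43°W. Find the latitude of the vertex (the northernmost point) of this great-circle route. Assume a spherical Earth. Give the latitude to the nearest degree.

≈ 11°N

The great circle lies in the plane with unit normal n̂ = (p₁ × p₂)/|p₁ × p₂|.
Here n̂_z ≈ -0.982; the vertex latitude is φ_max = arccos|n̂_z| ≈ 10.8°.
Check via Clairaut: cos φ_max = |cos φ₁| · sin C = cos(8.0°)·sin(82.7°) ≈ 0.982, again giving ≈ 10.8°.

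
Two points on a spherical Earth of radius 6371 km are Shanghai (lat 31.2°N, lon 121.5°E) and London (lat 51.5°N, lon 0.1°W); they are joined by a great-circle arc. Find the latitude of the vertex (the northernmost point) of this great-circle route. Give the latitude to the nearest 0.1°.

The great circle lies in the plane with unit normal n̂ = (p₁ × p₂)/|p₁ × p₂|.
Here n̂_z ≈ -0.457; the vertex latitude is φ_max = arccos|n̂_z| ≈ 62.8°.
Check via Clairaut: cos φ_max = |cos φ₁| · sin C = cos(31.2°)·sin(32.3°) ≈ 0.457, again giving ≈ 62.8°.

≈ 62.8°N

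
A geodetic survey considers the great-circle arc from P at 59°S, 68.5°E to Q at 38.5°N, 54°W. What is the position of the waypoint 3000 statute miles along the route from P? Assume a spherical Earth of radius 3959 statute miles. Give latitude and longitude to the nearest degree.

From cos δ = sin φ₁ sin φ₂ + cos φ₁ cos φ₂ cos Δλ, the central angle is δ ≈ 2.419 rad (138.6°). The total great-circle distance is δ·R ≈ 2.419 × 3959 ≈ 9577 mi, so the target fraction is f = 3000/9577 ≈ 0.313.
Interpolate at f ≈ 0.313 with slerp weights a = sin((1−f)δ)/sin δ ≈ 1.506, b = sin(fδ)/sin δ ≈ 1.039.
p = a·p₁ + b·p₂ ≈ (0.762, 0.064, -0.644); φ = arcsin(p_z) ≈ -40.09°, λ = atan2(p_y, p_x) ≈ 4.77°.

≈ 40°S, 5°E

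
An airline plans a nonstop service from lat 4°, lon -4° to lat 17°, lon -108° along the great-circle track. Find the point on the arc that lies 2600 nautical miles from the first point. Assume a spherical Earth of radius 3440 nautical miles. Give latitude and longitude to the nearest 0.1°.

≈ lat 15.4°, lon -46.5°

Convert each endpoint to a unit vector on the sphere (x = cos φ cos λ, y = cos φ sin λ, z = sin φ).
The central angle between the endpoints is δ = arccos(p₁·p₂) ≈ 1.783 rad (102.1°). The total great-circle distance is δ·R ≈ 1.783 × 3440 ≈ 6133 nmi, so the target fraction is f = 2600/6133 ≈ 0.424.
Interpolate at f ≈ 0.424 with slerp weights a = sin((1−f)δ)/sin δ ≈ 0.875, b = sin(fδ)/sin δ ≈ 0.702.
p = a·p₁ + b·p₂ ≈ (0.664, -0.699, 0.266); φ = arcsin(p_z) ≈ 15.44°, λ = atan2(p_y, p_x) ≈ -46.48°.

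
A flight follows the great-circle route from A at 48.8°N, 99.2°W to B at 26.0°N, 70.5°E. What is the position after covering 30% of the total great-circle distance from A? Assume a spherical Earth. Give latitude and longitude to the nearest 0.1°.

≈ 78.7°N, 73.0°W

Write both endpoints as unit vectors p₁, p₂ with components (cos φ cos λ, cos φ sin λ, sin φ).
The central angle between the endpoints is δ = arccos(p₁·p₂) ≈ 1.826 rad (104.6°).
Interpolate at f = 0.30 with slerp weights a = sin((1−f)δ)/sin δ ≈ 0.990, b = sin(fδ)/sin δ ≈ 0.538.
p = a·p₁ + b·p₂ ≈ (0.057, -0.187, 0.981); φ = arcsin(p_z) ≈ 78.70°, λ = atan2(p_y, p_x) ≈ -73.00°.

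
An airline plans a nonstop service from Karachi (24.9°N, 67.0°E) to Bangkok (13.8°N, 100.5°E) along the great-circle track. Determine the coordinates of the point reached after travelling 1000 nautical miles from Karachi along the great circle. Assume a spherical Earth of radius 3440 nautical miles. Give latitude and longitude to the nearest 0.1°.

≈ (20.2°N, 84.3°E)

Convert each endpoint to a unit vector on the sphere (x = cos φ cos λ, y = cos φ sin λ, z = sin φ).
The central angle between the endpoints is δ = arccos(p₁·p₂) ≈ 0.583 rad (33.4°). The total great-circle distance is δ·R ≈ 0.583 × 3440 ≈ 2005 nmi, so the target fraction is f = 1000/2005 ≈ 0.499.
Interpolate at f ≈ 0.499 with slerp weights a = sin((1−f)δ)/sin δ ≈ 0.523, b = sin(fδ)/sin δ ≈ 0.521.
p = a·p₁ + b·p₂ ≈ (0.093, 0.934, 0.345); φ = arcsin(p_z) ≈ 20.15°, λ = atan2(p_y, p_x) ≈ 84.30°.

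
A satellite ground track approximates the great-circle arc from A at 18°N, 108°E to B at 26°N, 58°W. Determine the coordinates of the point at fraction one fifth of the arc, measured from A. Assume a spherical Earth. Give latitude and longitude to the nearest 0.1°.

≈ 43.2°N, 97.2°E

Write both endpoints as unit vectors p₁, p₂ with components (cos φ cos λ, cos φ sin λ, sin φ).
The central angle between the endpoints is δ = arccos(p₁·p₂) ≈ 2.338 rad (133.9°).
Interpolate at f = 1/5 with slerp weights a = sin((1−f)δ)/sin δ ≈ 1.327, b = sin(fδ)/sin δ ≈ 0.626.
p = a·p₁ + b·p₂ ≈ (-0.092, 0.723, 0.684); φ = arcsin(p_z) ≈ 43.19°, λ = atan2(p_y, p_x) ≈ 97.24°.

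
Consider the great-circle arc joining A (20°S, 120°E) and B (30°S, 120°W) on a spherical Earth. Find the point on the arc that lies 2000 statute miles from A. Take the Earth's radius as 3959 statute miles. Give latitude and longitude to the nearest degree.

≈ (36°S, 148°E)

Convert each endpoint to a unit vector on the sphere (x = cos φ cos λ, y = cos φ sin λ, z = sin φ).
The central angle between the endpoints is δ = arccos(p₁·p₂) ≈ 1.809 rad (103.6°). The total great-circle distance is δ·R ≈ 1.809 × 3959 ≈ 7162 mi, so the target fraction is f = 2000/7162 ≈ 0.279.
Interpolate at f ≈ 0.279 with slerp weights a = sin((1−f)δ)/sin δ ≈ 0.993, b = sin(fδ)/sin δ ≈ 0.498.
p = a·p₁ + b·p₂ ≈ (-0.682, 0.434, -0.588); φ = arcsin(p_z) ≈ -36.05°, λ = atan2(p_y, p_x) ≈ 147.51°.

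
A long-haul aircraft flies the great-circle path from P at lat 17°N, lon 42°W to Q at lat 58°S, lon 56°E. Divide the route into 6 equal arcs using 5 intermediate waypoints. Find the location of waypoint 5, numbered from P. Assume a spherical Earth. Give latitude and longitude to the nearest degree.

Convert each endpoint to a unit vector on the sphere (x = cos φ cos λ, y = cos φ sin λ, z = sin φ).
The central angle between the endpoints is δ = arccos(p₁·p₂) ≈ 1.895 rad (108.6°).
Interpolate at f = 5/6 with slerp weights a = sin((1−f)δ)/sin δ ≈ 0.328, b = sin(fδ)/sin δ ≈ 1.055.
p = a·p₁ + b·p₂ ≈ (0.545, 0.254, -0.799); φ = arcsin(p_z) ≈ -53.02°, λ = atan2(p_y, p_x) ≈ 24.95°.

≈ lat 53°S, lon 25°E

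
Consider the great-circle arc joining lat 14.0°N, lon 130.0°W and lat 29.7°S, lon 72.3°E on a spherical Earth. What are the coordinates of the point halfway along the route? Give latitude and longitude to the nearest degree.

≈ lat 34°S, lon 167°E

Write both endpoints as unit vectors p₁, p₂ with components (cos φ cos λ, cos φ sin λ, sin φ).
The central angle between the endpoints is δ = arccos(p₁·p₂) ≈ 2.690 rad (154.1°).
Interpolate at f = 1/2 with slerp weights a = sin((1−f)δ)/sin δ ≈ 2.232, b = sin(fδ)/sin δ ≈ 2.232.
p = a·p₁ + b·p₂ ≈ (-0.803, 0.188, -0.566); φ = arcsin(p_z) ≈ -34.47°, λ = atan2(p_y, p_x) ≈ 166.82°.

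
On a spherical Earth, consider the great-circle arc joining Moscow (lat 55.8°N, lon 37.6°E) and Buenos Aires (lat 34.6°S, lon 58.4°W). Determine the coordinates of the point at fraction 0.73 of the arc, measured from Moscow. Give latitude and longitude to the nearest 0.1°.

≈ lat 8.1°S, lon 37.5°W

The haversine formula gives a central angle δ ≈ 2.115 rad (121.2°) between the endpoints.
Interpolate at f = 0.73 with slerp weights a = sin((1−f)δ)/sin δ ≈ 0.632, b = sin(fδ)/sin δ ≈ 1.169.
p = a·p₁ + b·p₂ ≈ (0.786, -0.603, -0.141); φ = arcsin(p_z) ≈ -8.10°, λ = atan2(p_y, p_x) ≈ -37.49°.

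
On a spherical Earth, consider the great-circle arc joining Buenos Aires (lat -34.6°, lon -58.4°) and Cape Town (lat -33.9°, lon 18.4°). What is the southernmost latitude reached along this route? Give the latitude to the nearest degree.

The great circle lies in the plane with unit normal n̂ = (p₁ × p₂)/|p₁ × p₂|.
Here n̂_z ≈ +0.755; the vertex latitude is φ_max = arccos|n̂_z| ≈ 41.0°.

≈ -41°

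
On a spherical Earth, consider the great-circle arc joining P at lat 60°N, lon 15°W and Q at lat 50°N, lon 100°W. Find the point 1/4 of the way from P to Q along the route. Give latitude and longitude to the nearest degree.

≈ lat 63°N, lon 38°W

Convert each endpoint to a unit vector on the sphere (x = cos φ cos λ, y = cos φ sin λ, z = sin φ).
The central angle between the endpoints is δ = arccos(p₁·p₂) ≈ 0.807 rad (46.3°).
Interpolate at f = 1/4 with slerp weights a = sin((1−f)δ)/sin δ ≈ 0.788, b = sin(fδ)/sin δ ≈ 0.277.
p = a·p₁ + b·p₂ ≈ (0.350, -0.278, 0.895); φ = arcsin(p_z) ≈ 63.49°, λ = atan2(p_y, p_x) ≈ -38.46°.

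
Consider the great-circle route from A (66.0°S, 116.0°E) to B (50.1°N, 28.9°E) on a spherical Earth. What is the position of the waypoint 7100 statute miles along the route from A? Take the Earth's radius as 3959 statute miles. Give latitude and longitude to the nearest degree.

≈ (23°N, 47°E)

From cos δ = sin φ₁ sin φ₂ + cos φ₁ cos φ₂ cos Δλ, the central angle is δ ≈ 2.329 rad (133.4°). The total great-circle distance is δ·R ≈ 2.329 × 3959 ≈ 9221 mi, so the target fraction is f = 7100/9221 ≈ 0.770.
Interpolate at f ≈ 0.770 with slerp weights a = sin((1−f)δ)/sin δ ≈ 0.703, b = sin(fδ)/sin δ ≈ 1.343.
p = a·p₁ + b·p₂ ≈ (0.629, 0.673, 0.388); φ = arcsin(p_z) ≈ 22.85°, λ = atan2(p_y, p_x) ≈ 46.95°.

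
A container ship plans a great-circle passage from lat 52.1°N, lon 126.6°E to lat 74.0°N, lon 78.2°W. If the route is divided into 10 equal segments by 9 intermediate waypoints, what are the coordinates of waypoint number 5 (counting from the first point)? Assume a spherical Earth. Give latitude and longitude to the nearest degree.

Write both endpoints as unit vectors p₁, p₂ with components (cos φ cos λ, cos φ sin λ, sin φ).
The central angle between the endpoints is δ = arccos(p₁·p₂) ≈ 0.921 rad (52.8°).
Interpolate at f = 5/10 with slerp weights a = sin((1−f)δ)/sin δ ≈ 0.558, b = sin(fδ)/sin δ ≈ 0.558.
p = a·p₁ + b·p₂ ≈ (-0.173, 0.125, 0.977); φ = arcsin(p_z) ≈ 77.69°, λ = atan2(p_y, p_x) ≈ 144.22°.

≈ lat 78°N, lon 144°E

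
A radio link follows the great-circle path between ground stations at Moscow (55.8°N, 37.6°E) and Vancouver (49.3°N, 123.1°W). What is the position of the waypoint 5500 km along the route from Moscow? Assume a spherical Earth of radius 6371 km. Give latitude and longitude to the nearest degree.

≈ 73°N, 108°W

Write both endpoints as unit vectors p₁, p₂ with components (cos φ cos λ, cos φ sin λ, sin φ).
The central angle between the endpoints is δ = arccos(p₁·p₂) ≈ 1.286 rad (73.7°). The total great-circle distance is δ·R ≈ 1.286 × 6371 ≈ 8192 km, so the target fraction is f = 5500/8192 ≈ 0.671.
Interpolate at f ≈ 0.671 with slerp weights a = sin((1−f)δ)/sin δ ≈ 0.427, b = sin(fδ)/sin δ ≈ 0.792.
p = a·p₁ + b·p₂ ≈ (-0.092, -0.286, 0.954); φ = arcsin(p_z) ≈ 72.52°, λ = atan2(p_y, p_x) ≈ -107.78°.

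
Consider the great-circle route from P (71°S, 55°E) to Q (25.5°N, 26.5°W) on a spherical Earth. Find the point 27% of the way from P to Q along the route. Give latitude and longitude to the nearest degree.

Convert each endpoint to a unit vector on the sphere (x = cos φ cos λ, y = cos φ sin λ, z = sin φ).
The central angle between the endpoints is δ = arccos(p₁·p₂) ≈ 1.943 rad (111.3°).
Interpolate at f = 0.27 with slerp weights a = sin((1−f)δ)/sin δ ≈ 1.061, b = sin(fδ)/sin δ ≈ 0.538.
p = a·p₁ + b·p₂ ≈ (0.632, 0.066, -0.772); φ = arcsin(p_z) ≈ -50.51°, λ = atan2(p_y, p_x) ≈ 6.00°.

≈ (51°S, 6°E)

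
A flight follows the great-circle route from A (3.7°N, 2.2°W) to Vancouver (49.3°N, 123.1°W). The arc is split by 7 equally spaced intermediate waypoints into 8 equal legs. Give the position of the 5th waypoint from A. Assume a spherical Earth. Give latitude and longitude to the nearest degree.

Convert each endpoint to a unit vector on the sphere (x = cos φ cos λ, y = cos φ sin λ, z = sin φ).
The central angle between the endpoints is δ = arccos(p₁·p₂) ≈ 1.860 rad (106.6°).
Interpolate at f = 5/8 with slerp weights a = sin((1−f)δ)/sin δ ≈ 0.670, b = sin(fδ)/sin δ ≈ 0.958.
p = a·p₁ + b·p₂ ≈ (0.327, -0.549, 0.769); φ = arcsin(p_z) ≈ 50.29°, λ = atan2(p_y, p_x) ≈ -59.19°.

≈ (50°N, 59°W)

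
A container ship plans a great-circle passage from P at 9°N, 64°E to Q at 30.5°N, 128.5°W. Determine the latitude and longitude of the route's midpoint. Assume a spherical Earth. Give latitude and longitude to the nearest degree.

Write both endpoints as unit vectors p₁, p₂ with components (cos φ cos λ, cos φ sin λ, sin φ).
The central angle between the endpoints is δ = arccos(p₁·p₂) ≈ 2.421 rad (138.7°).
Interpolate at f = 1/2 with slerp weights a = sin((1−f)δ)/sin δ ≈ 1.418, b = sin(fδ)/sin δ ≈ 1.418.
p = a·p₁ + b·p₂ ≈ (-0.147, 0.303, 0.942); φ = arcsin(p_z) ≈ 70.35°, λ = atan2(p_y, p_x) ≈ 115.85°.

≈ 70°N, 116°E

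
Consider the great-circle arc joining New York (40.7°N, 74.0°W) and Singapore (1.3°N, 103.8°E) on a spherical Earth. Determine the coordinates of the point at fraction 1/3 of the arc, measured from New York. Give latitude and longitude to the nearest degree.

≈ 86°N, 39°W

Write both endpoints as unit vectors p₁, p₂ with components (cos φ cos λ, cos φ sin λ, sin φ).
The central angle between the endpoints is δ = arccos(p₁·p₂) ≈ 2.408 rad (138.0°).
Interpolate at f = 1/3 with slerp weights a = sin((1−f)δ)/sin δ ≈ 1.492, b = sin(fδ)/sin δ ≈ 1.074.
p = a·p₁ + b·p₂ ≈ (0.056, -0.045, 0.997); φ = arcsin(p_z) ≈ 85.89°, λ = atan2(p_y, p_x) ≈ -38.89°.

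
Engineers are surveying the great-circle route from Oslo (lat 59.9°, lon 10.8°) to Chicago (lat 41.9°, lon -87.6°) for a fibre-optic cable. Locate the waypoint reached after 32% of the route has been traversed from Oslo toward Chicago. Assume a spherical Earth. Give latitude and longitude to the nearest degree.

≈ lat 64°, lon -29°

The haversine formula gives a central angle δ ≈ 1.020 rad (58.4°) between the endpoints.
Interpolate at f = 0.32 with slerp weights a = sin((1−f)δ)/sin δ ≈ 0.750, b = sin(fδ)/sin δ ≈ 0.376.
p = a·p₁ + b·p₂ ≈ (0.381, -0.209, 0.900); φ = arcsin(p_z) ≈ 64.21°, λ = atan2(p_y, p_x) ≈ -28.76°.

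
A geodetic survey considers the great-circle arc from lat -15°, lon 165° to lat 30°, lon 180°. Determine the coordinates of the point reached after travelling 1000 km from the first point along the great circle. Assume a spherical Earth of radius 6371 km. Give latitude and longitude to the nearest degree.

Write both endpoints as unit vectors p₁, p₂ with components (cos φ cos λ, cos φ sin λ, sin φ).
The central angle between the endpoints is δ = arccos(p₁·p₂) ≈ 0.825 rad (47.3°). The total great-circle distance is δ·R ≈ 0.825 × 6371 ≈ 5256 km, so the target fraction is f = 1000/5256 ≈ 0.190.
Interpolate at f ≈ 0.190 with slerp weights a = sin((1−f)δ)/sin δ ≈ 0.843, b = sin(fδ)/sin δ ≈ 0.213.
p = a·p₁ + b·p₂ ≈ (-0.971, 0.211, -0.112); φ = arcsin(p_z) ≈ -6.42°, λ = atan2(p_y, p_x) ≈ 167.75°.

≈ lat -6°, lon 168°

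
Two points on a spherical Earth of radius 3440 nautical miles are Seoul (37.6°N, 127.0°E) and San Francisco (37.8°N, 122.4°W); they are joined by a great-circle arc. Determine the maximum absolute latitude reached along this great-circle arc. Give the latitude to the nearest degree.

The great circle lies in the plane with unit normal n̂ = (p₁ × p₂)/|p₁ × p₂|.
Here n̂_z ≈ +0.593; the vertex latitude is φ_max = arccos|n̂_z| ≈ 53.6°.
Check via Clairaut: cos φ_max = |cos φ₁| · sin C = cos(37.6°)·sin(48.5°) ≈ 0.593, again giving ≈ 53.6°.

≈ 54°N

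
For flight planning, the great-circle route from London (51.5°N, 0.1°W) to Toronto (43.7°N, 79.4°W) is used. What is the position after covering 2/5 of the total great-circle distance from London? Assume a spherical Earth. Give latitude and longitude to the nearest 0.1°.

≈ 55.5°N, 34.4°W

Write both endpoints as unit vectors p₁, p₂ with components (cos φ cos λ, cos φ sin λ, sin φ).
The central angle between the endpoints is δ = arccos(p₁·p₂) ≈ 0.897 rad (51.4°).
Interpolate at f = 2/5 with slerp weights a = sin((1−f)δ)/sin δ ≈ 0.656, b = sin(fδ)/sin δ ≈ 0.449.
p = a·p₁ + b·p₂ ≈ (0.468, -0.320, 0.824); φ = arcsin(p_z) ≈ 55.46°, λ = atan2(p_y, p_x) ≈ -34.36°.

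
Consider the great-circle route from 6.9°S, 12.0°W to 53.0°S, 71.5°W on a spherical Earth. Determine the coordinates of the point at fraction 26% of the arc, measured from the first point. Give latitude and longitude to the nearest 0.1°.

≈ 21.0°S, 22.4°W

From cos δ = sin φ₁ sin φ₂ + cos φ₁ cos φ₂ cos Δλ, the central angle is δ ≈ 1.160 rad (66.5°).
Interpolate at f = 0.26 with slerp weights a = sin((1−f)δ)/sin δ ≈ 0.826, b = sin(fδ)/sin δ ≈ 0.324.
p = a·p₁ + b·p₂ ≈ (0.863, -0.355, -0.358); φ = arcsin(p_z) ≈ -20.97°, λ = atan2(p_y, p_x) ≈ -22.37°.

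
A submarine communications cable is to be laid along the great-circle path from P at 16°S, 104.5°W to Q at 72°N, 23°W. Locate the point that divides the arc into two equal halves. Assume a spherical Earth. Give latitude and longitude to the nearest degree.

Write both endpoints as unit vectors p₁, p₂ with components (cos φ cos λ, cos φ sin λ, sin φ).
The central angle between the endpoints is δ = arccos(p₁·p₂) ≈ 1.791 rad (102.6°).
Interpolate at f = 1/2 with slerp weights a = sin((1−f)δ)/sin δ ≈ 0.800, b = sin(fδ)/sin δ ≈ 0.800.
p = a·p₁ + b·p₂ ≈ (0.035, -0.841, 0.540); φ = arcsin(p_z) ≈ 32.69°, λ = atan2(p_y, p_x) ≈ -87.62°.

≈ 33°N, 88°W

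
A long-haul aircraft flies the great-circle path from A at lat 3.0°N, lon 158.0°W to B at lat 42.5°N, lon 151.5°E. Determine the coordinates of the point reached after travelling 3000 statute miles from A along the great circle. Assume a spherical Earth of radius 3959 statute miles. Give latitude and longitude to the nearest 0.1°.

≈ lat 33.7°N, lon 169.1°E

Convert each endpoint to a unit vector on the sphere (x = cos φ cos λ, y = cos φ sin λ, z = sin φ).
The central angle between the endpoints is δ = arccos(p₁·p₂) ≈ 1.043 rad (59.8°). The total great-circle distance is δ·R ≈ 1.043 × 3959 ≈ 4129 mi, so the target fraction is f = 3000/4129 ≈ 0.727.
Interpolate at f ≈ 0.727 with slerp weights a = sin((1−f)δ)/sin δ ≈ 0.326, b = sin(fδ)/sin δ ≈ 0.796.
p = a·p₁ + b·p₂ ≈ (-0.817, 0.158, 0.555); φ = arcsin(p_z) ≈ 33.68°, λ = atan2(p_y, p_x) ≈ 169.05°.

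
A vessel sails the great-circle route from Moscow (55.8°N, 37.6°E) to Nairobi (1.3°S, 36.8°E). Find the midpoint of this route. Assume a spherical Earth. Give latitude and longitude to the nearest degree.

Convert each endpoint to a unit vector on the sphere (x = cos φ cos λ, y = cos φ sin λ, z = sin φ).
The central angle between the endpoints is δ = arccos(p₁·p₂) ≈ 0.997 rad (57.1°).
Interpolate at f = 1/2 with slerp weights a = sin((1−f)δ)/sin δ ≈ 0.569, b = sin(fδ)/sin δ ≈ 0.569.
p = a·p₁ + b·p₂ ≈ (0.709, 0.536, 0.458); φ = arcsin(p_z) ≈ 27.25°, λ = atan2(p_y, p_x) ≈ 37.09°.

≈ (27°N, 37°E)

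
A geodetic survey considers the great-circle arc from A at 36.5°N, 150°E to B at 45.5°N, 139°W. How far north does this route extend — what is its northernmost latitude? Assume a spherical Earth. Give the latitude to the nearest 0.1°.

≈ 47.9°N

The great circle lies in the plane with unit normal n̂ = (p₁ × p₂)/|p₁ × p₂|.
Here n̂_z ≈ +0.671; the vertex latitude is φ_max = arccos|n̂_z| ≈ 47.9°.
Check via Clairaut: cos φ_max = |cos φ₁| · sin C = cos(36.5°)·sin(56.6°) ≈ 0.671, again giving ≈ 47.9°.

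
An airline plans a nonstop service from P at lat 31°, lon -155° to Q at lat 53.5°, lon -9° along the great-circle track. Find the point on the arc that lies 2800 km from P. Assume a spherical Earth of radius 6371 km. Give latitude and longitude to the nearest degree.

≈ lat 54°, lon -141°

Write both endpoints as unit vectors p₁, p₂ with components (cos φ cos λ, cos φ sin λ, sin φ).
The central angle between the endpoints is δ = arccos(p₁·p₂) ≈ 1.579 rad (90.5°). The total great-circle distance is δ·R ≈ 1.579 × 6371 ≈ 10063 km, so the target fraction is f = 2800/10063 ≈ 0.278.
Interpolate at f ≈ 0.278 with slerp weights a = sin((1−f)δ)/sin δ ≈ 0.909, b = sin(fδ)/sin δ ≈ 0.425.
p = a·p₁ + b·p₂ ≈ (-0.456, -0.369, 0.810); φ = arcsin(p_z) ≈ 54.10°, λ = atan2(p_y, p_x) ≈ -141.03°.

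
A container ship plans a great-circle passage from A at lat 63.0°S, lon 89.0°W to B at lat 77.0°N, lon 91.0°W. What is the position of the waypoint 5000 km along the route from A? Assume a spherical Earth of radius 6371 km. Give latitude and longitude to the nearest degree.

≈ lat 18°S, lon 90°W

Convert each endpoint to a unit vector on the sphere (x = cos φ cos λ, y = cos φ sin λ, z = sin φ).
The central angle between the endpoints is δ = arccos(p₁·p₂) ≈ 2.444 rad (140.0°). The total great-circle distance is δ·R ≈ 2.444 × 6371 ≈ 15568 km, so the target fraction is f = 5000/15568 ≈ 0.321.
Interpolate at f ≈ 0.321 with slerp weights a = sin((1−f)δ)/sin δ ≈ 1.550, b = sin(fδ)/sin δ ≈ 1.100.
p = a·p₁ + b·p₂ ≈ (0.008, -0.951, -0.310); φ = arcsin(p_z) ≈ -18.04°, λ = atan2(p_y, p_x) ≈ -89.52°.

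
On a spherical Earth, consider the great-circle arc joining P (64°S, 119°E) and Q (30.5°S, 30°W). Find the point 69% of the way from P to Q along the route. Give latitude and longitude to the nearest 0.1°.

Convert each endpoint to a unit vector on the sphere (x = cos φ cos λ, y = cos φ sin λ, z = sin φ).
The central angle between the endpoints is δ = arccos(p₁·p₂) ≈ 1.438 rad (82.4°).
Interpolate at f = 0.69 with slerp weights a = sin((1−f)δ)/sin δ ≈ 0.435, b = sin(fδ)/sin δ ≈ 0.845.
p = a·p₁ + b·p₂ ≈ (0.538, -0.197, -0.820); φ = arcsin(p_z) ≈ -55.05°, λ = atan2(p_y, p_x) ≈ -20.13°.

≈ (55.1°S, 20.1°W)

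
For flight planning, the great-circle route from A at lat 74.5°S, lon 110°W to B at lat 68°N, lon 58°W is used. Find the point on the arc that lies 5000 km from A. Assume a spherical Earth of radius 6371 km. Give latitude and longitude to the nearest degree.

Convert each endpoint to a unit vector on the sphere (x = cos φ cos λ, y = cos φ sin λ, z = sin φ).
The central angle between the endpoints is δ = arccos(p₁·p₂) ≈ 2.553 rad (146.3°). The total great-circle distance is δ·R ≈ 2.553 × 6371 ≈ 16266 km, so the target fraction is f = 5000/16266 ≈ 0.307.
Interpolate at f ≈ 0.307 with slerp weights a = sin((1−f)δ)/sin δ ≈ 1.767, b = sin(fδ)/sin δ ≈ 1.273.
p = a·p₁ + b·p₂ ≈ (0.091, -0.848, -0.522); φ = arcsin(p_z) ≈ -31.46°, λ = atan2(p_y, p_x) ≈ -83.86°.

≈ lat 31°S, lon 84°W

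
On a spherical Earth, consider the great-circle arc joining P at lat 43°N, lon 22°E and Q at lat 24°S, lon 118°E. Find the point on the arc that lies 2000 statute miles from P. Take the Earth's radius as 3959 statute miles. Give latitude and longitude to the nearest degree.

≈ lat 31°N, lon 55°E

Write both endpoints as unit vectors p₁, p₂ with components (cos φ cos λ, cos φ sin λ, sin φ).
The central angle between the endpoints is δ = arccos(p₁·p₂) ≈ 1.925 rad (110.3°). The total great-circle distance is δ·R ≈ 1.925 × 3959 ≈ 7623 mi, so the target fraction is f = 2000/7623 ≈ 0.262.
Interpolate at f ≈ 0.262 with slerp weights a = sin((1−f)δ)/sin δ ≈ 1.054, b = sin(fδ)/sin δ ≈ 0.516.
p = a·p₁ + b·p₂ ≈ (0.494, 0.705, 0.509); φ = arcsin(p_z) ≈ 30.60°, λ = atan2(p_y, p_x) ≈ 55.01°.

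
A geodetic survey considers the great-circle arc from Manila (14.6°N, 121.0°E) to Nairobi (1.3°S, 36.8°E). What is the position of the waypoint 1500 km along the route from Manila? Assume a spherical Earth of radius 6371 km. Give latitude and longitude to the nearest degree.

≈ (14°N, 107°E)

From cos δ = sin φ₁ sin φ₂ + cos φ₁ cos φ₂ cos Δλ, the central angle is δ ≈ 1.479 rad (84.7°). The total great-circle distance is δ·R ≈ 1.479 × 6371 ≈ 9420 km, so the target fraction is f = 1500/9420 ≈ 0.159.
Interpolate at f ≈ 0.159 with slerp weights a = sin((1−f)δ)/sin δ ≈ 0.951, b = sin(fδ)/sin δ ≈ 0.234.
p = a·p₁ + b·p₂ ≈ (-0.286, 0.929, 0.234); φ = arcsin(p_z) ≈ 13.55°, λ = atan2(p_y, p_x) ≈ 107.13°.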